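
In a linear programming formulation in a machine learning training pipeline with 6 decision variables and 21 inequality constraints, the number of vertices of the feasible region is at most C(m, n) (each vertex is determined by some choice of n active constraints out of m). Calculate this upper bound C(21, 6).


Each vertex corresponds to some choice of n active constraints out of m, so the number of vertices is at most C(m, n) = m! / (n!(m-n)!).
m = 21, n = 6
Numerator: 21 * 20 * 19 * 18 * 17 * 16
Denominator: 6! = 720
C(21, 6) = 54264


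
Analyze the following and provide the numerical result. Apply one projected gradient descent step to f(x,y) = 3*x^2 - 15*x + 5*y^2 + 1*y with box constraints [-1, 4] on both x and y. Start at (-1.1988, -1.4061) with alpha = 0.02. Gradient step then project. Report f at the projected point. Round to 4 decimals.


Step 1: Compute gradient at (-1.1988, -1.4061).
grad_x = 2*3*-1.1988 - 15 = -22.1928
grad_y = 2*5*-1.4061 + 1 = -13.061
Step 2: Gradient step.
x_raw = -1.1988 - 0.02*-22.1928 = -0.7549
y_raw = -1.4061 - 0.02*-13.061 = -1.1449
Step 3: Project onto [-1, 4].
x_proj = clip(-0.7549) = -0.7549
y_proj = clip(-1.1449) = -1.0
Step 4: Evaluate f.
f(-0.7549, -1.0) = 17.034


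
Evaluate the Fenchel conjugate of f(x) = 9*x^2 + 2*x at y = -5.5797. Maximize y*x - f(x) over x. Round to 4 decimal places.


f*(y) = sup_x {y*x - a*x^2 - b*x} = sup_x {(y-b)*x - a*x^2}
FOC: (y - b) - 2a*x = 0 => x* = (y - b)/(2a)
x* = (-5.5797 - 2)/(2*9) = -0.4211
f*(-5.5797) = (y-b)^2/(4a) = (-5.5797 - 2)^2/(4*9)
= 57.4519/36 = 1.5959


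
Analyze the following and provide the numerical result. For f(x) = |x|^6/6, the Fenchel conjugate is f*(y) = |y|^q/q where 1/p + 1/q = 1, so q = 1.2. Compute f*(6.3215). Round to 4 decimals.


The conjugate exponent q satisfies 1/p + 1/q = 1.
p = 6, so q = 6/(6 - 1) = 1.2
|y|^q = 6.3215^1.2 = 9.1408
f*(6.3215) = 9.1408 / 1.2 = 7.6173


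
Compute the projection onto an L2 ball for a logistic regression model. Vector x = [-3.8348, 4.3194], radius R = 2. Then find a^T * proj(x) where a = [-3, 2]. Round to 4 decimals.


Step 1: Compute ||x|| (intermediates to 6 decimals).
||x|| = sqrt((-3.8348)^2 + 4.3194^2) = 5.776063
Step 2: Project.
Since ||x|| > R, scale = R/||x|| = 2/5.776063 = 0.346257, proj(x) = scale * x
proj(x) = [-1.327826, 1.495622]
Step 3: Dot product.
a^T * proj(x) = -3*(-1.327826) + 2*1.495622 = 6.9747


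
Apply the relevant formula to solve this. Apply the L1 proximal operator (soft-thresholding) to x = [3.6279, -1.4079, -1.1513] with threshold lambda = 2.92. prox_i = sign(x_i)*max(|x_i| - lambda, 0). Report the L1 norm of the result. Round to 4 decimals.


Soft-thresholding with lambda = 2.92:
prox(3.6279) = sign(3.6279)*max(|3.6279| - 2.92, 0) = 0.7079
prox(-1.4079) = sign(-1.4079)*max(|-1.4079| - 2.92, 0) = 0.0
prox(-1.1513) = sign(-1.1513)*max(|-1.1513| - 2.92, 0) = 0.0
prox(x) = [0.7079, 0.0, 0.0]
||prox(x)||_1 = 0.7079 + 0.0 + 0.0 = 0.7079


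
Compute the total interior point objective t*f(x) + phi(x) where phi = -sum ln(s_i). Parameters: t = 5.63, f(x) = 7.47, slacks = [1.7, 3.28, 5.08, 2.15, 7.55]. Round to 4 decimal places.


Step 1: Compute log-barrier.
ln values: [0.5306, 1.1878, 1.6253, 0.7655, 2.0215]
phi = -(0.5306 + 1.1878 + 1.6253 + 0.7655 + 2.0215) = -6.1308
Step 2: Compute augmented objective.
t*f(x) = 5.63*7.47 = 42.0561
Total = 42.0561 - 6.1308 = 35.9253


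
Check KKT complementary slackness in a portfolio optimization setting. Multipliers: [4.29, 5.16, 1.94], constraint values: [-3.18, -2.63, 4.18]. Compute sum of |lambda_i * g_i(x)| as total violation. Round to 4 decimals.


KKT complementary slackness check:
lambda_1 * g_1 = 4.29 * -3.18 = -13.6422
lambda_2 * g_2 = 5.16 * -2.63 = -13.5708
lambda_3 * g_3 = 1.94 * 4.18 = 8.1092
Total violation = 13.6422 + 13.5708 + 8.1092 = 35.3222


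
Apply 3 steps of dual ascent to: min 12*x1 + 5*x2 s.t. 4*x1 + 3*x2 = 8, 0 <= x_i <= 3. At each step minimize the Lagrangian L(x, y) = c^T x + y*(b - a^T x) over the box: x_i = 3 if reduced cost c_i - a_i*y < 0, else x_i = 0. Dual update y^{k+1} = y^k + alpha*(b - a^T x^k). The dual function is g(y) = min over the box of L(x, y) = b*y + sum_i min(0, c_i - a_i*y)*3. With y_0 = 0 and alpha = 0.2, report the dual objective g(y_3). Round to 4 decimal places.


Dual ascent for LP: min 12*x1 + 5*x2, 4*x1 + 3*x2 = 8, 0 <= x_i <= 3
Step 1: y^k = 0.0, reduced costs: (12.0, 5.0)
  x^k = (0.0, 0.0), subgradient = b - a^T x = 8.0
  y^{k+1} = 0.0 + 0.2*8.0 = 1.6
Step 2: y^k = 1.6, reduced costs: (5.6, 0.2)
  x^k = (0.0, 0.0), subgradient = b - a^T x = 8.0
  y^{k+1} = 1.6 + 0.2*8.0 = 3.2
Step 3: y^k = 3.2, reduced costs: (-0.8, -4.6)
  x^k = (3.0, 3.0), subgradient = b - a^T x = -13.0
  y^{k+1} = 3.2 + 0.2*-13.0 = 0.6
Dual objective at y_3 = 0.6: reduced costs (9.6, 3.2), box minimizer x = (0.0, 0.0)
g(y_3) = b*y + (c1 - a1*y)*x1 + (c2 - a2*y)*x2 = 8*0.6 + 9.6*0.0 + 3.2*0.0 = 4.8 + 0.0 + 0.0 = 4.8


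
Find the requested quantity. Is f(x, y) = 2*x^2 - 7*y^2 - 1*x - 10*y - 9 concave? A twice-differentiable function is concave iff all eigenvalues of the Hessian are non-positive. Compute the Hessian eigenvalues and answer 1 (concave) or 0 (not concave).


The Hessian of f(x,y) = 2*x^2 - 7*y^2 - 1*x - 10*y - 9 is:
H = [[4, 0], [0, -14]]
Trace = 4 - 14 = -10
Determinant = 4*-14 - (0)^2 = -56
Discriminant = (-10)^2 - 4*-56 = 324.0
Eigenvalues: lambda_1 = -14.0, lambda_2 = 4.0
The function is not concave.

0


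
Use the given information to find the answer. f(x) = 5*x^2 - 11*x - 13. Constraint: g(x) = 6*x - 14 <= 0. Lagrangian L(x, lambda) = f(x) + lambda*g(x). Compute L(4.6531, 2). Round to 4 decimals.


Step 1: Evaluate f(x).
f(4.6531) = 5*4.6531^2 - 11*4.6531 - 13 = 44.0726
Step 2: Evaluate g(x).
g(4.6531) = 6*4.6531 - 14 = 13.9186
Step 3: Compute Lagrangian.
L = 44.0726 + 2*13.9186 = 71.9098


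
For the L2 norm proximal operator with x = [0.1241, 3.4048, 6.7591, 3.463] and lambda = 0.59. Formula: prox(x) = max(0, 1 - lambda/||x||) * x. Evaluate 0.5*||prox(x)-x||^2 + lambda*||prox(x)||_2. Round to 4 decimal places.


Step 1: Compute ||x||.
||x|| = 8.3238
Step 2: Compute scaling factor.
scale = max(0, 1 - 0.59/8.3238) = 0.9291
Step 3: prox(x) = [0.1153, 3.1635, 6.28, 3.2175]
||prox(x)|| = 7.7338
Step 4: Proximal objective.
0.5*||prox-x||^2 = 0.1741
lambda*||prox|| = 4.5629
Total = 4.737


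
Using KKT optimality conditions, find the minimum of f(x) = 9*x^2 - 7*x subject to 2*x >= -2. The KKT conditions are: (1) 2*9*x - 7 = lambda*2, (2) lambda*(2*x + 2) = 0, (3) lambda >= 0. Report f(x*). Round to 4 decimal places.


Step 1: Try lambda = 0 (constraint inactive).
Stationarity: 2*9*x - 7 = 0
x* = 7/(2*9) = 7/18 = 0.3889 (rounded; the exact value 7/18 is used below)
Check constraint: 2*0.3889 = 0.7778 >= -2 -- satisfied.
Step 2: Compute optimal value.
f(x*) = 9*(7/18)^2 - 7*(7/18) = -1.3611


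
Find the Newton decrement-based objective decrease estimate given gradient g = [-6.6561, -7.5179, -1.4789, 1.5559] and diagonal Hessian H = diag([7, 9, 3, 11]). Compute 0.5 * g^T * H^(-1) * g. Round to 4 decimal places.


Step 1: H is diagonal, so H^(-1) * g = [-0.9509, -0.8353, -0.493, 0.1414].
Step 2: g^T H^(-1) g = sum_i g_i^2 / H_ii
  = (-6.6561)^2/7 + (-7.5179)^2/9 + (-1.4789)^2/3 + (1.5559)^2/11
  = 6.3291 + 6.2799 + 0.729 + 0.2201 = 13.5581
Step 3: Objective decrease = 0.5 * g^T H^(-1) g = 6.779


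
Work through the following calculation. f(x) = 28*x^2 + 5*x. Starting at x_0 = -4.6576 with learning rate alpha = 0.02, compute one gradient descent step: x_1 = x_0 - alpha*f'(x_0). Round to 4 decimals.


We compute the gradient at x_0 and apply the update.
f'(x) = 56*x + 5
f'(-4.6576) = 56*-4.6576 + 5 = -255.8256
x_1 = -4.6576 - 0.02*-255.8256 = 0.4589


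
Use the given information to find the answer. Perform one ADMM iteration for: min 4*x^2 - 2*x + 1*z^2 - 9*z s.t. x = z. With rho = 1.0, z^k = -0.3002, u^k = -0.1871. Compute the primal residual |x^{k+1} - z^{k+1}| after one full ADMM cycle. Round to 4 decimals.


ADMM iteration with rho = 1.0, z^k = -0.3002, u^k = -0.1871
Step 1: x-update.
Minimize 4*x^2 - 2*x + (1.0/2)*(x + 0.3002 - 0.1871)^2
FOC: (2*4 + 1.0)*x = 2 + 1.0*(-0.3002 + 0.1871)
x^{k+1} = 0.2097
Step 2: z-update.
Minimize 1*z^2 - 9*z + (1.0/2)*(0.2097 - z - 0.1871)^2
FOC: (2*1 + 1.0)*z = 9 + 1.0*(0.2097 - 0.1871)
z^{k+1} = 3.0075
Step 3: u-update.
u^{k+1} = -0.1871 + 0.2097 - 3.0075 = -2.985
Step 4: Primal residual = |0.2097 - 3.0075| = 2.7979


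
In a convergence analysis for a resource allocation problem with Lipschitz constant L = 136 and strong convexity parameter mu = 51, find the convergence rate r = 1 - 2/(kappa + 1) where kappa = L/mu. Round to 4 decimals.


Step 1: Compute the condition number.
kappa = L/mu = 136/51 = 2.6667
Step 2: Compute the convergence rate.
r = 1 - 2/(kappa + 1) = 1 - 2*mu/(L + mu) = (L - mu)/(L + mu) = 85/187 = 0.4545


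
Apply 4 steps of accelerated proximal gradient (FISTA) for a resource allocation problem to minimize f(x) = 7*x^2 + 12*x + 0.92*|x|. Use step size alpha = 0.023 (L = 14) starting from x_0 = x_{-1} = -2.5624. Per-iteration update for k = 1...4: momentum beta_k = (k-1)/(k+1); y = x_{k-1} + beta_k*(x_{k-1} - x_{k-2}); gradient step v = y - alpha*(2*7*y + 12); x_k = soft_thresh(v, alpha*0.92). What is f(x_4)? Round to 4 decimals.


FISTA on f(x) = 7*x^2 + 12*x + 0.92*|x|
L = 14, alpha = 0.023
Iteration 1: beta = 0.0, y = -2.5624 + 0.0*(-2.5624 + 2.5624) = -2.5624
  grad(y) = -23.8736, v = y - alpha*grad = -2.0133
  prox(v) = soft_thresh(-2.0133, 0.0212) = -1.9921
Iteration 2: beta = 0.3333, y = -1.9921 + 0.3333*(-1.9921 + 2.5624) = -1.8021
  grad(y) = -13.2289, v = y - alpha*grad = -1.4978
  prox(v) = soft_thresh(-1.4978, 0.0212) = -1.4766
Iteration 3: beta = 0.5, y = -1.4766 + 0.5*(-1.4766 + 1.9921) = -1.2189
  grad(y) = -5.0644, v = y - alpha*grad = -1.1024
  prox(v) = soft_thresh(-1.1024, 0.0212) = -1.0812
Iteration 4: beta = 0.6, y = -1.0812 + 0.6*(-1.0812 + 1.4766) = -0.844
  grad(y) = 0.1839, v = y - alpha*grad = -0.8482
  prox(v) = soft_thresh(-0.8482, 0.0212) = -0.8271
f(x_4) = 7*(-0.8271)^2 + 12*(-0.8271) + 0.92*|-0.8271| = -4.3756


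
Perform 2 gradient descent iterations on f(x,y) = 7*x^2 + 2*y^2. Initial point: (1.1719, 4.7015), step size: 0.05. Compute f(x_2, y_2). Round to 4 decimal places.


Gradient descent on f(x,y) = 7*x^2 + 2*y^2.
Starting point: (1.1719, 4.7015), alpha = 0.05
Step 1: grad_x = 2*7*1.1719 = 16.4066, grad_y = 2*2*4.7015 = 18.806
  x_1 = 1.1719 - 0.05*16.4066 = 0.3516
  y_1 = 4.7015 - 0.05*18.806 = 3.7612
Step 2: grad_x = 2*7*0.3516 = 4.922, grad_y = 2*2*3.7612 = 15.0448
  x_2 = 0.3516 - 0.05*4.922 = 0.1055
  y_2 = 3.7612 - 0.05*15.0448 = 3.009
f(0.1055, 3.009) = 7*0.1055^2 + 2*3.009^2 = 18.1855


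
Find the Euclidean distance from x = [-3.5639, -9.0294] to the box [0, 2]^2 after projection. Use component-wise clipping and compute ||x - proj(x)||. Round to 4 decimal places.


Project each component onto [0, 2].
clip(-3.5639) = 0.0, clip(-9.0294) = 0.0
Projection = [0.0, 0.0]
Squared diffs: [12.7014, 81.5301]
Distance = sqrt(94.2315) = 9.7073


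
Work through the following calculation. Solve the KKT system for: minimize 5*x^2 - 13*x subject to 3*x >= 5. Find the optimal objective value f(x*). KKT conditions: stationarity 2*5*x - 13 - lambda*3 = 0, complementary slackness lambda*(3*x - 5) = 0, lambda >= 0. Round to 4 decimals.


Step 1: Try lambda = 0 (constraint inactive).
x_unc = 13/(2*5) = 1.3
Check: 3*1.3 = 3.9 < 5 -- violated!
Step 2: Constraint must be active: 3*x = 5
x* = 5/3 = 1.6667 (rounded; the exact value 5/3 is used below)
lambda = (2*5*(5/3) - 13)/3 = 1.2222
Step 3: Compute optimal value.
f(x*) = 5*(5/3)^2 - 13*(5/3) = -7.7778


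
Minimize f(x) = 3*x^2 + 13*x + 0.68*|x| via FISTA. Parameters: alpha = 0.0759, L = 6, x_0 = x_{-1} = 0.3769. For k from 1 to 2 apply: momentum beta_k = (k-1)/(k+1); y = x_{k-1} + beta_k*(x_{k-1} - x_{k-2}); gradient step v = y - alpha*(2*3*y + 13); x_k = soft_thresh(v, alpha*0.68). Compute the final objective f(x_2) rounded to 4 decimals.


FISTA on f(x) = 3*x^2 + 13*x + 0.68*|x|
L = 6, alpha = 0.0759
Iteration 1: beta = 0.0, y = 0.3769 + 0.0*(0.3769 - 0.3769) = 0.3769
  grad(y) = 15.2614, v = y - alpha*grad = -0.7814
  prox(v) = soft_thresh(-0.7814, 0.0516) = -0.7298
Iteration 2: beta = 0.3333, y = -0.7298 + 0.3333*(-0.7298 - 0.3769) = -1.0987
  grad(y) = 6.4076, v = y - alpha*grad = -1.5851
  prox(v) = soft_thresh(-1.5851, 0.0516) = -1.5335
f(x_2) = 3*(-1.5335)^2 + 13*(-1.5335) + 0.68*|-1.5335| = -11.8377


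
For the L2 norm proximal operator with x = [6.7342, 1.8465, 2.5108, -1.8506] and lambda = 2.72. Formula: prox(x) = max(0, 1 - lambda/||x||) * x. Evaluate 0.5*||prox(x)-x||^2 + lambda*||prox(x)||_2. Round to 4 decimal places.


Step 1: Compute ||x||.
||x|| = 7.6477
Step 2: Compute scaling factor.
scale = max(0, 1 - 2.72/7.6477) = 0.6443
Step 3: prox(x) = [4.3391, 1.1898, 1.6178, -1.1924]
||prox(x)|| = 4.9277
Step 4: Proximal objective.
0.5*||prox-x||^2 = 3.6992
lambda*||prox|| = 13.4033
Total = 17.1026


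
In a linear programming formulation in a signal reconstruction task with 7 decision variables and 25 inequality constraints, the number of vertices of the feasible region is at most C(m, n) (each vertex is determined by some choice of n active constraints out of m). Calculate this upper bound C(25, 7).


Each vertex corresponds to some choice of n active constraints out of m, so the number of vertices is at most C(m, n) = m! / (n!(m-n)!).
m = 25, n = 7
Numerator: 25 * 24 * 23 * 22 * 21 * 20 * 19
Denominator: 7! = 5040
C(25, 7) = 480700


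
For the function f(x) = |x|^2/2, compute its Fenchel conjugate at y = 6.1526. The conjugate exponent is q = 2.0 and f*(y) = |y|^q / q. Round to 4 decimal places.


The conjugate exponent q satisfies 1/p + 1/q = 1.
p = 2, so q = 2/(2 - 1) = 2.0
|y|^q = 6.1526^2.0 = 37.8545
f*(6.1526) = 37.8545 / 2.0 = 18.9272


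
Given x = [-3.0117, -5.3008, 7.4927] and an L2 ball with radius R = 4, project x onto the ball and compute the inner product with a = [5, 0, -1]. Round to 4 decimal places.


Step 1: Compute ||x|| (intermediates to 6 decimals).
||x|| = sqrt((-3.0117)^2 + (-5.3008)^2 + 7.4927^2) = 9.659678
Step 2: Project.
Since ||x|| > R, scale = R/||x|| = 4/9.659678 = 0.414092, proj(x) = scale * x
proj(x) = [-1.247121, -2.195019, 3.102667]
Step 3: Dot product.
a^T * proj(x) = 5*(-1.247121) + 0*(-2.195019) - 1*3.102667 = -9.3383


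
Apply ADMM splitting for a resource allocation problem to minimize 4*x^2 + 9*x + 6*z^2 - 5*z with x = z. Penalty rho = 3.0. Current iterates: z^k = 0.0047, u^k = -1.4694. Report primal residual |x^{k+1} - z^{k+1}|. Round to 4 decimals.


ADMM iteration with rho = 3.0, z^k = 0.0047, u^k = -1.4694
Step 1: x-update.
Minimize 4*x^2 + 9*x + (3.0/2)*(x - 0.0047 - 1.4694)^2
FOC: (2*4 + 3.0)*x = -9 + 3.0*(0.0047 + 1.4694)
x^{k+1} = -0.4162
Step 2: z-update.
Minimize 6*z^2 - 5*z + (3.0/2)*(-0.4162 - z - 1.4694)^2
FOC: (2*6 + 3.0)*z = 5 + 3.0*(-0.4162 - 1.4694)
z^{k+1} = -0.0438
Step 3: u-update.
u^{k+1} = -1.4694 - 0.4162 + 0.0438 = -1.8418
Step 4: Primal residual = |-0.4162 + 0.0438| = 0.3724


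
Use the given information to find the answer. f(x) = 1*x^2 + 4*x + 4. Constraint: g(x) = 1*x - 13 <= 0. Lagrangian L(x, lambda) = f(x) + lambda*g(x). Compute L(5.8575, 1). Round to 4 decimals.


Step 1: Evaluate f(x).
f(5.8575) = 1*5.8575^2 + 4*5.8575 + 4 = 61.7403
Step 2: Evaluate g(x).
g(5.8575) = 1*5.8575 - 13 = -7.1425
Step 3: Compute Lagrangian.
L = 61.7403 + 1*-7.1425 = 54.5978


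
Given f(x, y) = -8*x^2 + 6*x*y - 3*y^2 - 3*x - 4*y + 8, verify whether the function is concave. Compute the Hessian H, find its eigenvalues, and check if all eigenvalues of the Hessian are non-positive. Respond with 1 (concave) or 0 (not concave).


The Hessian of f(x,y) = -8*x^2 + 6*x*y - 3*y^2 - 3*x - 4*y + 8 is:
H = [[-16, 6], [6, -6]]
Trace = -16 - 6 = -22
Determinant = -16*-6 - (6)^2 = 60
Discriminant = (-22)^2 - 4*60 = 244.0
Eigenvalues: lambda_1 = -18.8102, lambda_2 = -3.1898
The function is concave.

1


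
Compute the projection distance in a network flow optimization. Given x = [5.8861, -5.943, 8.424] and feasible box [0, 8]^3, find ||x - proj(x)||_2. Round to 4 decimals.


Project each component onto [0, 8].
clip(5.8861) = 5.8861, clip(-5.943) = 0.0, clip(8.424) = 8.0
Projection = [5.8861, 0.0, 8.0]
Squared diffs: [0.0, 35.3192, 0.1798]
Distance = sqrt(35.499) = 5.9581


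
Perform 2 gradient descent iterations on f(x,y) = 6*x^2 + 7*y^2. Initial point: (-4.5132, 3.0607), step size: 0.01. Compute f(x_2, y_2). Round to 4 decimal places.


Gradient descent on f(x,y) = 6*x^2 + 7*y^2.
Starting point: (-4.5132, 3.0607), alpha = 0.01
Step 1: grad_x = 2*6*-4.5132 = -54.1584, grad_y = 2*7*3.0607 = 42.8498
  x_1 = -4.5132 - 0.01*-54.1584 = -3.9716
  y_1 = 3.0607 - 0.01*42.8498 = 2.6322
Step 2: grad_x = 2*6*-3.9716 = -47.6594, grad_y = 2*7*2.6322 = 36.8508
  x_2 = -3.9716 - 0.01*-47.6594 = -3.495
  y_2 = 2.6322 - 0.01*36.8508 = 2.2637
f(-3.495, 2.2637) = 6*(-3.495)^2 + 7*2.2637^2 = 109.1612


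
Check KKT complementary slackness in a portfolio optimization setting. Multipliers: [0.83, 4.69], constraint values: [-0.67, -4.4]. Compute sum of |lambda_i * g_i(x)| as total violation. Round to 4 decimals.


KKT complementary slackness check:
lambda_1 * g_1 = 0.83 * -0.67 = -0.5561
lambda_2 * g_2 = 4.69 * -4.4 = -20.636
Total violation = 0.5561 + 20.636 = 21.1921


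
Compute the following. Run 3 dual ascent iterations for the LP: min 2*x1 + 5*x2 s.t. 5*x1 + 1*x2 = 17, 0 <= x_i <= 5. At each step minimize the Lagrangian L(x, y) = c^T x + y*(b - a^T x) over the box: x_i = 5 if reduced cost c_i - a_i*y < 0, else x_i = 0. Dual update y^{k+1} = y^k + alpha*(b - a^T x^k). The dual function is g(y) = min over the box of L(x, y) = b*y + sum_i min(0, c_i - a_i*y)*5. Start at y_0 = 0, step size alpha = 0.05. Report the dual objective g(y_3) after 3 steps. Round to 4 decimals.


Dual ascent for LP: min 2*x1 + 5*x2, 5*x1 + 1*x2 = 17, 0 <= x_i <= 5
Step 1: y^k = 0.0, reduced costs: (2.0, 5.0)
  x^k = (0.0, 0.0), subgradient = b - a^T x = 17.0
  y^{k+1} = 0.0 + 0.05*17.0 = 0.85
Step 2: y^k = 0.85, reduced costs: (-2.25, 4.15)
  x^k = (5.0, 0.0), subgradient = b - a^T x = -8.0
  y^{k+1} = 0.85 + 0.05*-8.0 = 0.45
Step 3: y^k = 0.45, reduced costs: (-0.25, 4.55)
  x^k = (5.0, 0.0), subgradient = b - a^T x = -8.0
  y^{k+1} = 0.45 + 0.05*-8.0 = 0.05
Dual objective at y_3 = 0.05: reduced costs (1.75, 4.95), box minimizer x = (0.0, 0.0)
g(y_3) = b*y + (c1 - a1*y)*x1 + (c2 - a2*y)*x2 = 17*0.05 + 1.75*0.0 + 4.95*0.0 = 0.85 + 0.0 + 0.0 = 0.85


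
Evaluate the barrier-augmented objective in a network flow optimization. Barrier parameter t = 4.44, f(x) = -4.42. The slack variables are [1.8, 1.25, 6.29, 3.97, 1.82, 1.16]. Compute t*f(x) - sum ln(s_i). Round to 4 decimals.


Step 1: Compute log-barrier.
ln values: [0.5878, 0.2231, 1.839, 1.3788, 0.5988, 0.1484]
phi = -(0.5878 + 0.2231 + 1.839 + 1.3788 + 0.5988 + 0.1484) = -4.7759
Step 2: Compute augmented objective.
t*f(x) = 4.44*-4.42 = -19.6248
Total = -19.6248 - 4.7759 = -24.4007


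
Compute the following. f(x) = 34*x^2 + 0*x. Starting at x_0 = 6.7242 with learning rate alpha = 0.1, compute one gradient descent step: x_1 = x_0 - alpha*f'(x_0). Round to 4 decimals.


We compute the gradient at x_0 and apply the update.
f'(x) = 68*x + 0
f'(6.7242) = 68*6.7242 + 0 = 457.2456
x_1 = 6.7242 - 0.1*457.2456 = -39.0004


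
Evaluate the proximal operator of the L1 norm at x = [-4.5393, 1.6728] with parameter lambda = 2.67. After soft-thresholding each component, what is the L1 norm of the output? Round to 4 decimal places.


Soft-thresholding with lambda = 2.67:
prox(-4.5393) = sign(-4.5393)*max(|-4.5393| - 2.67, 0) = -1.8693
prox(1.6728) = sign(1.6728)*max(|1.6728| - 2.67, 0) = 0.0
prox(x) = [-1.8693, 0.0]
||prox(x)||_1 = 1.8693 + 0.0 = 1.8693


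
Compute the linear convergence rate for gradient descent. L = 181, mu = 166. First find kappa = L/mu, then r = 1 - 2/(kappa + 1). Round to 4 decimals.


Step 1: Compute the condition number.
kappa = L/mu = 181/166 = 1.0904
Step 2: Compute the convergence rate.
r = 1 - 2/(kappa + 1) = 1 - 2*mu/(L + mu) = (L - mu)/(L + mu) = 15/347 = 0.0432


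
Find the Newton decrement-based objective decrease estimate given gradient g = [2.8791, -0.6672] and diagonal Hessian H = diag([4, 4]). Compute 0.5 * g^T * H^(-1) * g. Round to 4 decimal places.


Step 1: H is diagonal, so H^(-1) * g = [0.7198, -0.1668].
Step 2: g^T H^(-1) g = sum_i g_i^2 / H_ii
  = (2.8791)^2/4 + (-0.6672)^2/4
  = 2.0723 + 0.1113 = 2.1836
Step 3: Objective decrease = 0.5 * g^T H^(-1) g = 1.0918


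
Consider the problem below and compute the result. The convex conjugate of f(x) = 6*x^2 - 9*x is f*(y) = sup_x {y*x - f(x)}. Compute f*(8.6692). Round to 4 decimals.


f*(y) = sup_x {y*x - a*x^2 - b*x} = sup_x {(y-b)*x - a*x^2}
FOC: (y - b) - 2a*x = 0 => x* = (y - b)/(2a)
x* = (8.6692 + 9)/(2*6) = 1.4724
f*(8.6692) = (y-b)^2/(4a) = (8.6692 + 9)^2/(4*6)
= 312.2006/24 = 13.0084


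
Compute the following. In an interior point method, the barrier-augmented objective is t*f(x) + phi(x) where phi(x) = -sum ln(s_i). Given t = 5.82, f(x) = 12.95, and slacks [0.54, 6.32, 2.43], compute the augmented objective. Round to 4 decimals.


Step 1: Compute log-barrier.
ln values: [-0.6162, 1.8437, 0.8879]
phi = -(-0.6162 + 1.8437 + 0.8879) = -2.1154
Step 2: Compute augmented objective.
t*f(x) = 5.82*12.95 = 75.369
Total = 75.369 - 2.1154 = 73.2536


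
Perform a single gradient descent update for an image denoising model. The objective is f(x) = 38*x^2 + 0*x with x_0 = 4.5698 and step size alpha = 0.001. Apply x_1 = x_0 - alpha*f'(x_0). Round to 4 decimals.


We compute the gradient at x_0 and apply the update.
f'(x) = 76*x + 0
f'(4.5698) = 76*4.5698 + 0 = 347.3048
x_1 = 4.5698 - 0.001*347.3048 = 4.2225


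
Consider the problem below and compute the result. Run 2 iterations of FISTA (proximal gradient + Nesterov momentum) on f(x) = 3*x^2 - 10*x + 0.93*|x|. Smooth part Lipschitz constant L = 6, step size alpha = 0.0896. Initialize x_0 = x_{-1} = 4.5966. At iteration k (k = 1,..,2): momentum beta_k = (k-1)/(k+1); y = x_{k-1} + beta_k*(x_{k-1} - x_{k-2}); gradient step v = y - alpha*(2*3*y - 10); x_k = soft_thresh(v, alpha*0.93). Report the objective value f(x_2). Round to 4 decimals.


FISTA on f(x) = 3*x^2 - 10*x + 0.93*|x|
L = 6, alpha = 0.0896
Iteration 1: beta = 0.0, y = 4.5966 + 0.0*(4.5966 - 4.5966) = 4.5966
  grad(y) = 17.5796, v = y - alpha*grad = 3.0215
  prox(v) = soft_thresh(3.0215, 0.0833) = 2.9381
Iteration 2: beta = 0.3333, y = 2.9381 + 0.3333*(2.9381 - 4.5966) = 2.3853
  grad(y) = 4.3119, v = y - alpha*grad = 1.999
  prox(v) = soft_thresh(1.999, 0.0833) = 1.9156
f(x_2) = 3*1.9156^2 - 10*1.9156 + 0.93*|1.9156| = -6.3658


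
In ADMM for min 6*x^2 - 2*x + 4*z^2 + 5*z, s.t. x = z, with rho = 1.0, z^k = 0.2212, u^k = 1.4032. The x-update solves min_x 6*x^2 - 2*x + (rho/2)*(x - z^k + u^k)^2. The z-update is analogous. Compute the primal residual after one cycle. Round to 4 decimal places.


ADMM iteration with rho = 1.0, z^k = 0.2212, u^k = 1.4032
Step 1: x-update.
Minimize 6*x^2 - 2*x + (1.0/2)*(x - 0.2212 + 1.4032)^2
FOC: (2*6 + 1.0)*x = 2 + 1.0*(0.2212 - 1.4032)
x^{k+1} = 0.0629
Step 2: z-update.
Minimize 4*z^2 + 5*z + (1.0/2)*(0.0629 - z + 1.4032)^2
FOC: (2*4 + 1.0)*z = -5 + 1.0*(0.0629 + 1.4032)
z^{k+1} = -0.3927
Step 3: u-update.
u^{k+1} = 1.4032 + 0.0629 + 0.3927 = 1.8588
Step 4: Primal residual = |0.0629 + 0.3927| = 0.4556


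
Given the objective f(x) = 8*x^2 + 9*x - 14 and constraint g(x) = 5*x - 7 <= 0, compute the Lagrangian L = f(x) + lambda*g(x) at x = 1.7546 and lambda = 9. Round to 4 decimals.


Step 1: Evaluate f(x).
f(1.7546) = 8*1.7546^2 + 9*1.7546 - 14 = 26.4204
Step 2: Evaluate g(x).
g(1.7546) = 5*1.7546 - 7 = 1.773
Step 3: Compute Lagrangian.
L = 26.4204 + 9*1.773 = 42.3774


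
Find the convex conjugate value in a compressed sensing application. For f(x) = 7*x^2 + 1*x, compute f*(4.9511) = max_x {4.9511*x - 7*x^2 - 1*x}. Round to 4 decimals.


f*(y) = sup_x {y*x - a*x^2 - b*x} = sup_x {(y-b)*x - a*x^2}
FOC: (y - b) - 2a*x = 0 => x* = (y - b)/(2a)
x* = (4.9511 - 1)/(2*7) = 0.2822
f*(4.9511) = (y-b)^2/(4a) = (4.9511 - 1)^2/(4*7)
= 15.6112/28 = 0.5575


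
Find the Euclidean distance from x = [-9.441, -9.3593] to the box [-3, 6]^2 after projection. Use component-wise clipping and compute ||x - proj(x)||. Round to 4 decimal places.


Project each component onto [-3, 6].
clip(-9.441) = -3.0, clip(-9.3593) = -3.0
Projection = [-3.0, -3.0]
Squared diffs: [41.4865, 40.4407]
Distance = sqrt(81.9272) = 9.0514


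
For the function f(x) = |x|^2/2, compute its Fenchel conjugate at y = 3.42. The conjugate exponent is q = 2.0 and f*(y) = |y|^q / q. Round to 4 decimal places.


The conjugate exponent q satisfies 1/p + 1/q = 1.
p = 2, so q = 2/(2 - 1) = 2.0
|y|^q = 3.42^2.0 = 11.6964
f*(3.42) = 11.6964 / 2.0 = 5.8482


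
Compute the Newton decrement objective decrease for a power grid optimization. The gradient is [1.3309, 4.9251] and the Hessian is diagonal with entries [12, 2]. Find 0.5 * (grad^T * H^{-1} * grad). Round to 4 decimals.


Step 1: H is diagonal, so H^(-1) * g = [0.1109, 2.4626].
Step 2: g^T H^(-1) g = sum_i g_i^2 / H_ii
  = (1.3309)^2/12 + (4.9251)^2/2
  = 0.1476 + 12.1283 = 12.2759
Step 3: Objective decrease = 0.5 * g^T H^(-1) g = 6.138


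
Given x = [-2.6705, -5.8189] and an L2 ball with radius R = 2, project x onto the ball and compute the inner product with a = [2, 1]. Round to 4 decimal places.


Step 1: Compute ||x|| (intermediates to 6 decimals).
||x|| = sqrt((-2.6705)^2 + (-5.8189)^2) = 6.402434
Step 2: Project.
Since ||x|| > R, scale = R/||x|| = 2/6.402434 = 0.312381, proj(x) = scale * x
proj(x) = [-0.834213, -1.817714]
Step 3: Dot product.
a^T * proj(x) = 2*(-0.834213) + 1*(-1.817714) = -3.4861


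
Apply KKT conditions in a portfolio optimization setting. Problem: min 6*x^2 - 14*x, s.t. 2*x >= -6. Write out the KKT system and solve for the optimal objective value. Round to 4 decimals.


Step 1: Try lambda = 0 (constraint inactive).
Stationarity: 2*6*x - 14 = 0
x* = 14/(2*6) = 7/6 = 1.1667 (rounded; the exact value 7/6 is used below)
Check constraint: 2*1.1667 = 2.3334 >= -6 -- satisfied.
Step 2: Compute optimal value.
f(x*) = 6*(7/6)^2 - 14*(7/6) = -8.1667


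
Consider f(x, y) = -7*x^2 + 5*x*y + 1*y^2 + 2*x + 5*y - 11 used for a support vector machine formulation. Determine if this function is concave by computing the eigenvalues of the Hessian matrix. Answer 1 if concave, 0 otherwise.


The Hessian of f(x,y) = -7*x^2 + 5*x*y + 1*y^2 + 2*x + 5*y - 11 is:
H = [[-14, 5], [5, 2]]
Trace = -14 + 2 = -12
Determinant = -14*2 - (5)^2 = -53
Discriminant = (-12)^2 - 4*-53 = 356.0
Eigenvalues: lambda_1 = -15.434, lambda_2 = 3.434
The function is not concave.

0


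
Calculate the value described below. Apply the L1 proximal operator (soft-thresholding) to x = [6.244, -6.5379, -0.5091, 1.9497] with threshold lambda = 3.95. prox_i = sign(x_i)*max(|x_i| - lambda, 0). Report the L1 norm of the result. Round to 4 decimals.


Soft-thresholding with lambda = 3.95:
prox(6.244) = sign(6.244)*max(|6.244| - 3.95, 0) = 2.294
prox(-6.5379) = sign(-6.5379)*max(|-6.5379| - 3.95, 0) = -2.5879
prox(-0.5091) = sign(-0.5091)*max(|-0.5091| - 3.95, 0) = 0.0
prox(1.9497) = sign(1.9497)*max(|1.9497| - 3.95, 0) = 0.0
prox(x) = [2.294, -2.5879, 0.0, 0.0]
||prox(x)||_1 = 2.294 + 2.5879 + 0.0 + 0.0 = 4.8819


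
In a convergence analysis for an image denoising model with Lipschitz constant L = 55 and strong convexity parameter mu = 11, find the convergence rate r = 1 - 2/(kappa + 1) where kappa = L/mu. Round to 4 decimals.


Step 1: Compute the condition number.
kappa = L/mu = 55/11 = 5.0
Step 2: Compute the convergence rate.
r = 1 - 2/(kappa + 1) = 1 - 2*mu/(L + mu) = (L - mu)/(L + mu) = 44/66 = 0.6667


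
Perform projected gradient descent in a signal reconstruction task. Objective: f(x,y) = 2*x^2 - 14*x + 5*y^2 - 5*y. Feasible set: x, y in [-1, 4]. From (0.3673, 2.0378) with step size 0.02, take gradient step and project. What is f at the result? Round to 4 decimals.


Step 1: Compute gradient at (0.3673, 2.0378).
grad_x = 2*2*0.3673 - 14 = -12.5308
grad_y = 2*5*2.0378 - 5 = 15.378
Step 2: Gradient step.
x_raw = 0.3673 - 0.02*-12.5308 = 0.6179
y_raw = 2.0378 - 0.02*15.378 = 1.7302
Step 3: Project onto [-1, 4].
x_proj = clip(0.6179) = 0.6179
y_proj = clip(1.7302) = 1.7302
Step 4: Evaluate f.
f(0.6179, 1.7302) = -1.5697


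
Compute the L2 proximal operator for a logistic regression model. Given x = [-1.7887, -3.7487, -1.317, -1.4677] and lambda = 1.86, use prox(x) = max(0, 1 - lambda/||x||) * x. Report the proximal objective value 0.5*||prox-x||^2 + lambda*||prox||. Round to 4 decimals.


Step 1: Compute ||x||.
||x|| = 4.5979
Step 2: Compute scaling factor.
scale = max(0, 1 - 1.86/4.5979) = 0.5955
Step 3: prox(x) = [-1.0651, -2.2322, -0.7842, -0.874]
||prox(x)|| = 2.7379
Step 4: Proximal objective.
0.5*||prox-x||^2 = 1.7298
lambda*||prox|| = 5.0925
Total = 6.8223


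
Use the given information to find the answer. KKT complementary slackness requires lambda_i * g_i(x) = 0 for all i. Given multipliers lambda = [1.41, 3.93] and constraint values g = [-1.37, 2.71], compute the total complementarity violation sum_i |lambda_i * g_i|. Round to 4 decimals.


KKT complementary slackness check:
lambda_1 * g_1 = 1.41 * -1.37 = -1.9317
lambda_2 * g_2 = 3.93 * 2.71 = 10.6503
Total violation = 1.9317 + 10.6503 = 12.582


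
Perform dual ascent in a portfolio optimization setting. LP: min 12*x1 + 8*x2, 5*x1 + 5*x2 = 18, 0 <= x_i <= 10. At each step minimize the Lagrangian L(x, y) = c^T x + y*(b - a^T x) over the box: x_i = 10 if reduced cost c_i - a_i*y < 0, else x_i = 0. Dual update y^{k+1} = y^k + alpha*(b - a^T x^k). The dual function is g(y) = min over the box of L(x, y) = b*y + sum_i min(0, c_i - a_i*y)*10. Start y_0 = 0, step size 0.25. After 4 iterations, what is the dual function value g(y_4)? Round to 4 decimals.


Dual ascent for LP: min 12*x1 + 8*x2, 5*x1 + 5*x2 = 18, 0 <= x_i <= 10
Step 1: y^k = 0.0, reduced costs: (12.0, 8.0)
  x^k = (0.0, 0.0), subgradient = b - a^T x = 18.0
  y^{k+1} = 0.0 + 0.25*18.0 = 4.5
Step 2: y^k = 4.5, reduced costs: (-10.5, -14.5)
  x^k = (10.0, 10.0), subgradient = b - a^T x = -82.0
  y^{k+1} = 4.5 + 0.25*-82.0 = -16.0
Step 3: y^k = -16.0, reduced costs: (92.0, 88.0)
  x^k = (0.0, 0.0), subgradient = b - a^T x = 18.0
  y^{k+1} = -16.0 + 0.25*18.0 = -11.5
Step 4: y^k = -11.5, reduced costs: (69.5, 65.5)
  x^k = (0.0, 0.0), subgradient = b - a^T x = 18.0
  y^{k+1} = -11.5 + 0.25*18.0 = -7.0
Dual objective at y_4 = -7.0: reduced costs (47.0, 43.0), box minimizer x = (0.0, 0.0)
g(y_4) = b*y + (c1 - a1*y)*x1 + (c2 - a2*y)*x2 = 18*(-7.0) + 47.0*0.0 + 43.0*0.0 = -126.0 + 0.0 + 0.0 = -126.0


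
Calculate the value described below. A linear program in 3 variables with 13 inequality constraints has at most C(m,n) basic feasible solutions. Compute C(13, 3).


Each vertex corresponds to some choice of n active constraints out of m, so the number of vertices is at most C(m, n) = m! / (n!(m-n)!).
m = 13, n = 3
Numerator: 13 * 12 * 11
Denominator: 3! = 6
C(13, 3) = 286


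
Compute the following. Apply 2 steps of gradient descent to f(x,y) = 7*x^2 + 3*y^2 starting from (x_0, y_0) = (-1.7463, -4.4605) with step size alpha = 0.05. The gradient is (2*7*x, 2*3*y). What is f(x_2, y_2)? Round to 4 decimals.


Gradient descent on f(x,y) = 7*x^2 + 3*y^2.
Starting point: (-1.7463, -4.4605), alpha = 0.05
Step 1: grad_x = 2*7*-1.7463 = -24.4482, grad_y = 2*3*-4.4605 = -26.763
  x_1 = -1.7463 - 0.05*-24.4482 = -0.5239
  y_1 = -4.4605 - 0.05*-26.763 = -3.1224
Step 2: grad_x = 2*7*-0.5239 = -7.3345, grad_y = 2*3*-3.1224 = -18.7341
  x_2 = -0.5239 - 0.05*-7.3345 = -0.1572
  y_2 = -3.1224 - 0.05*-18.7341 = -2.1856
f(-0.1572, -2.1856) = 7*(-0.1572)^2 + 3*(-2.1856)^2 = 14.504


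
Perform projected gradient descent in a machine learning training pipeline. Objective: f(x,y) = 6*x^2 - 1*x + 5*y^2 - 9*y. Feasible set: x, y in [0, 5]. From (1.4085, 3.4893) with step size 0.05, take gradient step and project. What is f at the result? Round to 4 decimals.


Step 1: Compute gradient at (1.4085, 3.4893).
grad_x = 2*6*1.4085 - 1 = 15.902
grad_y = 2*5*3.4893 - 9 = 25.893
Step 2: Gradient step.
x_raw = 1.4085 - 0.05*15.902 = 0.6134
y_raw = 3.4893 - 0.05*25.893 = 2.1947
Step 3: Project onto [0, 5].
x_proj = clip(0.6134) = 0.6134
y_proj = clip(2.1947) = 2.1947
Step 4: Evaluate f.
f(0.6134, 2.1947) = 5.9748


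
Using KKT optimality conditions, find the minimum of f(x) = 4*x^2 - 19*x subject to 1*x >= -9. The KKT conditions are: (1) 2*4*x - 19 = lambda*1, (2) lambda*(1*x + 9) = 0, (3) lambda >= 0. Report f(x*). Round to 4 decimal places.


Step 1: Try lambda = 0 (constraint inactive).
Stationarity: 2*4*x - 19 = 0
x* = 19/(2*4) = 2.375
Check constraint: 1*2.375 = 2.375 >= -9 -- satisfied.
Step 2: Compute optimal value.
f(x*) = 4*2.375^2 - 19*2.375 = -22.5625


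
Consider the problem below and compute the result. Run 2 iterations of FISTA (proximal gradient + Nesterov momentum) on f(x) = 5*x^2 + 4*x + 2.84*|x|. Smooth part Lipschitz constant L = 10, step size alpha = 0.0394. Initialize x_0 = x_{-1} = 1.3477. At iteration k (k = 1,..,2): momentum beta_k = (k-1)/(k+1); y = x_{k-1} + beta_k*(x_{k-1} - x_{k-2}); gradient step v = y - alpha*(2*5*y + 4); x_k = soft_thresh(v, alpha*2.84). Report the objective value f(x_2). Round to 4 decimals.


FISTA on f(x) = 5*x^2 + 4*x + 2.84*|x|
L = 10, alpha = 0.0394
Iteration 1: beta = 0.0, y = 1.3477 + 0.0*(1.3477 - 1.3477) = 1.3477
  grad(y) = 17.477, v = y - alpha*grad = 0.6591
  prox(v) = soft_thresh(0.6591, 0.1119) = 0.5472
Iteration 2: beta = 0.3333, y = 0.5472 + 0.3333*(0.5472 - 1.3477) = 0.2804
  grad(y) = 6.8038, v = y - alpha*grad = 0.0123
  prox(v) = soft_thresh(0.0123, 0.1119) = 0.0
f(x_2) = 5*0.0^2 + 4*0.0 + 2.84*|0.0| = 0.0


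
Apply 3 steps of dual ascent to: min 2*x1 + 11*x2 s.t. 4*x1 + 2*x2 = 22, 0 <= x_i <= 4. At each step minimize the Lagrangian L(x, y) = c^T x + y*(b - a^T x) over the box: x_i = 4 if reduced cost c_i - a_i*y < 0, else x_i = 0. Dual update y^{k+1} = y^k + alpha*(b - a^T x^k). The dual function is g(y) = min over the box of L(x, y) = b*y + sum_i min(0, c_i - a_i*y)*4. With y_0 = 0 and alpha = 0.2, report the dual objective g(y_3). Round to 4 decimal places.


Dual ascent for LP: min 2*x1 + 11*x2, 4*x1 + 2*x2 = 22, 0 <= x_i <= 4
Step 1: y^k = 0.0, reduced costs: (2.0, 11.0)
  x^k = (0.0, 0.0), subgradient = b - a^T x = 22.0
  y^{k+1} = 0.0 + 0.2*22.0 = 4.4
Step 2: y^k = 4.4, reduced costs: (-15.6, 2.2)
  x^k = (4.0, 0.0), subgradient = b - a^T x = 6.0
  y^{k+1} = 4.4 + 0.2*6.0 = 5.6
Step 3: y^k = 5.6, reduced costs: (-20.4, -0.2)
  x^k = (4.0, 4.0), subgradient = b - a^T x = -2.0
  y^{k+1} = 5.6 + 0.2*-2.0 = 5.2
Dual objective at y_3 = 5.2: reduced costs (-18.8, 0.6), box minimizer x = (4.0, 0.0)
g(y_3) = b*y + (c1 - a1*y)*x1 + (c2 - a2*y)*x2 = 22*5.2 + (-18.8)*4.0 + 0.6*0.0 = 114.4 - 75.2 + 0.0 = 39.2


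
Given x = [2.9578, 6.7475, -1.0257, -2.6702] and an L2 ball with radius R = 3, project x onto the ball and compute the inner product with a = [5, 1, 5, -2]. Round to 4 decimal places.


Step 1: Compute ||x|| (intermediates to 6 decimals).
||x|| = sqrt(2.9578^2 + 6.7475^2 + (-1.0257)^2 + (-2.6702)^2) = 7.903124
Step 2: Project.
Since ||x|| > R, scale = R/||x|| = 3/7.903124 = 0.379597, proj(x) = scale * x
proj(x) = [1.122772, 2.561331, -0.389353, -1.0136]
Step 3: Dot product.
a^T * proj(x) = 5*1.122772 + 1*2.561331 + 5*(-0.389353) - 2*(-1.0136) = 8.2556


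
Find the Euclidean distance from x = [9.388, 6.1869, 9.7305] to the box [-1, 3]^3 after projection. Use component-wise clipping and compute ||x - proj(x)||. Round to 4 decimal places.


Project each component onto [-1, 3].
clip(9.388) = 3.0, clip(6.1869) = 3.0, clip(9.7305) = 3.0
Projection = [3.0, 3.0, 3.0]
Squared diffs: [40.8065, 10.1563, 45.2996]
Distance = sqrt(96.2624) = 9.8113


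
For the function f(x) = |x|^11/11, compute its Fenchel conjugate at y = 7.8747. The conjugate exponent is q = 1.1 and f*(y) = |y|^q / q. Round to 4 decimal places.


The conjugate exponent q satisfies 1/p + 1/q = 1.
p = 11, so q = 11/(11 - 1) = 1.1
|y|^q = 7.8747^1.1 = 9.6796
f*(7.8747) = 9.6796 / 1.1 = 8.7996


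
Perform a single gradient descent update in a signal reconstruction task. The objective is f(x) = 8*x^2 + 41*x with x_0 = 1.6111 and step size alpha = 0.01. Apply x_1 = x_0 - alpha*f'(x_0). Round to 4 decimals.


We compute the gradient at x_0 and apply the update.
f'(x) = 16*x + 41
f'(1.6111) = 16*1.6111 + 41 = 66.7776
x_1 = 1.6111 - 0.01*66.7776 = 0.9433


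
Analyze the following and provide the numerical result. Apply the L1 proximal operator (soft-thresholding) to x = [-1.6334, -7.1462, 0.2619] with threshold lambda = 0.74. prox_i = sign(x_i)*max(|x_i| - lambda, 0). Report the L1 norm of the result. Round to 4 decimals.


Soft-thresholding with lambda = 0.74:
prox(-1.6334) = sign(-1.6334)*max(|-1.6334| - 0.74, 0) = -0.8934
prox(-7.1462) = sign(-7.1462)*max(|-7.1462| - 0.74, 0) = -6.4062
prox(0.2619) = sign(0.2619)*max(|0.2619| - 0.74, 0) = 0.0
prox(x) = [-0.8934, -6.4062, 0.0]
||prox(x)||_1 = 0.8934 + 6.4062 + 0.0 = 7.2996


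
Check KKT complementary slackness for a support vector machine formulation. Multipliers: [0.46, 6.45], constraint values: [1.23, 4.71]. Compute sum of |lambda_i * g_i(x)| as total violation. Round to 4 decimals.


KKT complementary slackness check:
lambda_1 * g_1 = 0.46 * 1.23 = 0.5658
lambda_2 * g_2 = 6.45 * 4.71 = 30.3795
Total violation = 0.5658 + 30.3795 = 30.9453


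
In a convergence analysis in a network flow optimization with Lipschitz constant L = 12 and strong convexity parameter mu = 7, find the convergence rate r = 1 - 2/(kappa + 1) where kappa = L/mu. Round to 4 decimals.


Step 1: Compute the condition number.
kappa = L/mu = 12/7 = 1.7143
Step 2: Compute the convergence rate.
r = 1 - 2/(kappa + 1) = 1 - 2*mu/(L + mu) = (L - mu)/(L + mu) = 5/19 = 0.2632


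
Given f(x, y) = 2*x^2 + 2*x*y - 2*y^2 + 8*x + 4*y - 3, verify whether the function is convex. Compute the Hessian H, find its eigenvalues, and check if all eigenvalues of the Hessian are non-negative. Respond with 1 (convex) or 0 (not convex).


The Hessian of f(x,y) = 2*x^2 + 2*x*y - 2*y^2 + 8*x + 4*y - 3 is:
H = [[4, 2], [2, -4]]
Trace = 4 - 4 = 0
Determinant = 4*-4 - (2)^2 = -20
Discriminant = (0)^2 - 4*-20 = 80.0
Eigenvalues: lambda_1 = -4.4721, lambda_2 = 4.4721
The function is not convex.

0


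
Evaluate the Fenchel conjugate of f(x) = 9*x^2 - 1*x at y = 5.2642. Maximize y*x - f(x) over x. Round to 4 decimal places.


f*(y) = sup_x {y*x - a*x^2 - b*x} = sup_x {(y-b)*x - a*x^2}
FOC: (y - b) - 2a*x = 0 => x* = (y - b)/(2a)
x* = (5.2642 + 1)/(2*9) = 0.348
f*(5.2642) = (y-b)^2/(4a) = (5.2642 + 1)^2/(4*9)
= 39.2402/36 = 1.09


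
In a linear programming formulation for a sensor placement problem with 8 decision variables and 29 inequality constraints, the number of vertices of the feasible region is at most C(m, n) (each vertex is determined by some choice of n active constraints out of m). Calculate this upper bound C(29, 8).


Each vertex corresponds to some choice of n active constraints out of m, so the number of vertices is at most C(m, n) = m! / (n!(m-n)!).
m = 29, n = 8
Numerator: 29 * 28 * 27 * 26 * 25 * 24 * 23 * 22
Denominator: 8! = 40320
C(29, 8) = 4292145


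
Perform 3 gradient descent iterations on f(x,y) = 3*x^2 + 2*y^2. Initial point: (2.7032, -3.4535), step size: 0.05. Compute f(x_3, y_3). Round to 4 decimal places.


Gradient descent on f(x,y) = 3*x^2 + 2*y^2.
Starting point: (2.7032, -3.4535), alpha = 0.05
Step 1: grad_x = 2*3*2.7032 = 16.2192, grad_y = 2*2*-3.4535 = -13.814
  x_1 = 2.7032 - 0.05*16.2192 = 1.8922
  y_1 = -3.4535 - 0.05*-13.814 = -2.7628
Step 2: grad_x = 2*3*1.8922 = 11.3534, grad_y = 2*2*-2.7628 = -11.0512
  x_2 = 1.8922 - 0.05*11.3534 = 1.3246
  y_2 = -2.7628 - 0.05*-11.0512 = -2.2102
Step 3: grad_x = 2*3*1.3246 = 7.9474, grad_y = 2*2*-2.2102 = -8.841
  x_3 = 1.3246 - 0.05*7.9474 = 0.9272
  y_3 = -2.2102 - 0.05*-8.841 = -1.7682
f(0.9272, -1.7682) = 3*0.9272^2 + 2*(-1.7682)^2 = 8.8321
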